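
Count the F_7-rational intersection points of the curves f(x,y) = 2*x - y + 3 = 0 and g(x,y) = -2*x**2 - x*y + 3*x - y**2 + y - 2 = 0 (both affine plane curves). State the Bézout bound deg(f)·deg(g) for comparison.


Common zeros: ∅; count = 0; Bézout bound = 2.

deg(f) = 1, deg(g) = 2, so Bézout bound = 2.
Scan x ∈ F_7. For each x, list the y ∈ F_7 with f(x, y) ≡ 0 and those with g(x, y) ≡ 0 (mod 7); the common zeros in that column are the intersection.
  x = 0: f ≡ 0 at y ∈ {3}; g ≡ 0 at y ∈ {4}; common: ∅.
  x = 1: f ≡ 0 at y ∈ {5}; g ≡ 0 at y ∈ ∅; common: ∅.
  x = 2: f ≡ 0 at y ∈ {0}; g ≡ 0 at y ∈ ∅; common: ∅.
  x = 3: f ≡ 0 at y ∈ {2}; g ≡ 0 at y ∈ {1, 4}; common: ∅.
  x = 4: f ≡ 0 at y ∈ {4}; g ≡ 0 at y ∈ ∅; common: ∅.
  x = 5: f ≡ 0 at y ∈ {6}; g ≡ 0 at y ∈ {1, 2}; common: ∅.
  x = 6: f ≡ 0 at y ∈ {1}; g ≡ 0 at y ∈ {0, 2}; common: ∅.
Collecting: common zeros = ∅, so the count is 0.
Comparison with the Bézout bound: 0 ≤ 2 = deg(f)·deg(g), as expected for curves with no common component (the affine F_7-count falls short of the bound because intersections may lie at infinity, over extension fields, or carry multiplicity).


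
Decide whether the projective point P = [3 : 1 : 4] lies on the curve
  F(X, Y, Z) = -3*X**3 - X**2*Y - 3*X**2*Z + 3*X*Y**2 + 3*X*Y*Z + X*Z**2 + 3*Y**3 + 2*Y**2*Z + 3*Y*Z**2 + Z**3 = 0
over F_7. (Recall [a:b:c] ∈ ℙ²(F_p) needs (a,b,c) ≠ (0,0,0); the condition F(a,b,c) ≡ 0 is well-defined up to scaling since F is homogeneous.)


F(3,1,4) ≡ 4 (mod 7); P is NOT on the curve.

Evaluate F(3, 1, 4) term-by-term (mod 7).
  -3*X**3 ↦ -3·27·1·1 = -81
  -X**2*Y ↦ -1·9·1·1 = -9
  -3*X**2*Z ↦ -3·9·1·4 = -108
  3*X*Y**2 ↦ 3·3·1·1 = 9
  3*X*Y*Z ↦ 3·3·1·4 = 36
  X*Z**2 ↦ 1·3·1·16 = 48
  3*Y**3 ↦ 3·1·1·1 = 3
  2*Y**2*Z ↦ 2·1·1·4 = 8
  3*Y*Z**2 ↦ 3·1·1·16 = 48
  Z**3 ↦ 1·1·1·64 = 64
Sum: F(3, 1, 4) = (-81) + (-9) + (-108) + (9) + (36) + (48) + (3) + (8) + (48) + (64) = 18.
Reducing mod 7: 18 ≡ 4 (mod 7).
Since F(a, b, c) ≡ 4 ≠ 0 (mod 7), P does NOT lie on the curve.


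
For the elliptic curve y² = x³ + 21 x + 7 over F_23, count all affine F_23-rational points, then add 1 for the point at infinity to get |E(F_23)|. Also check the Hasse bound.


Affine points = {(1, 11), (1, 12), (6, 2), (6, 21), (12, 3), (12, 20), (13, 4), (13, 19), (14, 3), (14, 20), (16, 0), (20, 3), (20, 20), (21, 7), (21, 16), (22, 10), (22, 13)}; affine count = 17; |E(F_23)| = 18.

Discriminant check: Δ ∝ 4a³ + 27b² = 4·21³ + 27·7² = 4·9261 + 27·49 ≡ 3 (mod 23). Nonzero ⇒ E is nonsingular.
For each x ∈ F_23, compute rhs = x³ + 21·x + 7 mod 23, then count y ∈ F_23 with y² ≡ rhs.
  x = 0: rhs = 7, matching y values: none (0 points).
  x = 1: rhs = 6, matching y values: 11, 12 (2 points).
  x = 2: rhs = 11, matching y values: none (0 points).
  x = 3: rhs = 5, matching y values: none (0 points).
  x = 4: rhs = 17, matching y values: none (0 points).
  x = 5: rhs = 7, matching y values: none (0 points).
  x = 6: rhs = 4, matching y values: 2, 21 (2 points).
  x = 7: rhs = 14, matching y values: none (0 points).
  x = 8: rhs = 20, matching y values: none (0 points).
  x = 9: rhs = 5, matching y values: none (0 points).
  x = 10: rhs = 21, matching y values: none (0 points).
  x = 11: rhs = 5, matching y values: none (0 points).
  x = 12: rhs = 9, matching y values: 3, 20 (2 points).
  x = 13: rhs = 16, matching y values: 4, 19 (2 points).
  x = 14: rhs = 9, matching y values: 3, 20 (2 points).
  x = 15: rhs = 17, matching y values: none (0 points).
  x = 16: rhs = 0, matching y values: 0 (1 points).
  x = 17: rhs = 10, matching y values: none (0 points).
  x = 18: rhs = 7, matching y values: none (0 points).
  x = 19: rhs = 20, matching y values: none (0 points).
  x = 20: rhs = 9, matching y values: 3, 20 (2 points).
  x = 21: rhs = 3, matching y values: 7, 16 (2 points).
  x = 22: rhs = 8, matching y values: 10, 13 (2 points).
Total affine count: 17.
Full point count |E(F_23)| = 17 + 1 = 18.
Hasse bound: |18 − (23+1)| = |-6| = 6 ≤ 2√23 ≈ 9.5917 ✓.


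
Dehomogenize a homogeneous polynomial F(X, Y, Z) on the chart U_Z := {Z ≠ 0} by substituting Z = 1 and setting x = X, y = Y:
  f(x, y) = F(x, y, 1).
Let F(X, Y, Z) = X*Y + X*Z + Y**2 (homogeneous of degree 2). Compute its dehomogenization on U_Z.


f(x, y) = x*y + x + y**2

On U_Z we set Z = 1. Each monomial c·X^i·Y^j·Z^k in F becomes c·x^i·y^j·1^k = c·x^i·y^j.
Substituting Z = 1: F(X, Y, 1) = x*y + x + y**2.
Note: deg(f) ≤ deg(F) = 2; strict inequality happens when F is divisible by Z (lost terms).


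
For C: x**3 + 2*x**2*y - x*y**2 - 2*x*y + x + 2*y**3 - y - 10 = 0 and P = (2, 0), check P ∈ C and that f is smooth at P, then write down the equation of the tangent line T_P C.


Tangent line at P: 13*x + 3*y - 26 = 0.

Step 1: f(2, 0) = 0, so P lies on C.
Step 2: partial derivatives
  f_x(x, y) = 3*x**2 + 4*x*y - y**2 - 2*y + 1, f_y(x, y) = 2*x**2 - 2*x*y - 2*x + 6*y**2 - 1.
  f_x(P) = 13, f_y(P) = 3 (gradient nonzero, so P is smooth).
Step 3: tangent line at P: 13·(x − 2) + 3·(y − 0) = 0.
Expanding: 13*x + 3*y - 26 = 0.


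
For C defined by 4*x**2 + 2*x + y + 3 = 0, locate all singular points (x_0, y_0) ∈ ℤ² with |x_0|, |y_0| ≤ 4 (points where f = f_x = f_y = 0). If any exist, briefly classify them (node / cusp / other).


No singular points in the scanned grid; C is smooth there.

Compute partial derivatives:
  f_x = 8*x + 2.
  f_y = 1.
f_y = 1 is a nonzero constant, so f_y never vanishes: no point (x, y) can satisfy f = f_x = f_y = 0. In particular no (x, y) ∈ {−4, ..., 4}² is singular; the curve is smooth.


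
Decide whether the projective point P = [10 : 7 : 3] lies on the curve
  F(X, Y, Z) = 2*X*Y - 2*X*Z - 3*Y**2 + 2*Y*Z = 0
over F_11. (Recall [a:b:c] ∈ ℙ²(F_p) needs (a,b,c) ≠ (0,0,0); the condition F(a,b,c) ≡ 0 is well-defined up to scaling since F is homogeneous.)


F(10,7,3) ≡ 8 (mod 11); P is NOT on the curve.

Evaluate F(10, 7, 3) term-by-term (mod 11).
  2*X*Y ↦ 2·10·7·1 = 140
  -2*X*Z ↦ -2·10·1·3 = -60
  -3*Y**2 ↦ -3·1·49·1 = -147
  2*Y*Z ↦ 2·1·7·3 = 42
Sum: F(10, 7, 3) = (140) + (-60) + (-147) + (42) = -25.
Reducing mod 11: -25 ≡ 8 (mod 11).
Since F(a, b, c) ≡ 8 ≠ 0 (mod 11), P does NOT lie on the curve.


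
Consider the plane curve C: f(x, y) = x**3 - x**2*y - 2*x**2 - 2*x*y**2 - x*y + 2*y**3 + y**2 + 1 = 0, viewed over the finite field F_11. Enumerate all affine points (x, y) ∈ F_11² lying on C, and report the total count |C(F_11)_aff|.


Affine F_11-points: {(0, 8), (0, 9), (0, 10), (1, 0), (4, 0), (4, 10), (6, 2), (8, 0), (8, 3), (8, 10), (9, 7)}; count = 11.

For each of the 121 pairs (x, y) ∈ F_11², evaluate f(x, y) mod 11. Record the zeros.
  x = 0: [0↦1, 1↦4, 2↦10, 3↦9, 4↦2, 5↦1, 6↦7, 7↦10, 8↦0, 9↦0, 10↦0]  zeros at y ∈ {8, 9, 10}
  x = 1: [0↦0, 1↦10, 2↦8, 3↦6, 4↦5, 5↦6, 6↦10, 7↦7, 8↦9, 9↦6, 10↦10]  zeros at y ∈ {0}
  x = 2: [0↦1, 1↦5, 2↦4, 3↦10, 4↦2, 5↦3, 6↦3, 7↦3, 8↦4, 9↦7, 10↦2]  zeros at y ∈ ∅
  x = 3: [0↦10, 1↦6, 2↦4, 3↦5, 4↦10, 5↦9, 6↦3, 7↦4, 8↦2, 9↦9, 10↦4]  zeros at y ∈ ∅
  x = 4: [0↦0, 1↦8, 2↦3, 3↦8, 4↦2, 5↦8, 6↦5, 7↦5, 8↦9, 9↦7, 10↦0]  zeros at y ∈ {0, 10}
  x = 5: [0↦10, 1↦6, 2↦7, 3↦3, 4↦6, 5↦6, 6↦4, 7↦1, 8↦9, 9↦7, 10↦7]  zeros at y ∈ ∅
  x = 6: [0↦2, 1↦6, 2↦0, 3↦7, 4↦6, 5↦9, 6↦6, 7↦9, 8↦8, 9↦4, 10↦9]  zeros at y ∈ {2}
  x = 7: [0↦4, 1↦3, 2↦10, 3↦4, 4↦8, 5↦1, 6↦6, 7↦2, 8↦1, 9↦4, 10↦1]  zeros at y ∈ ∅
  x = 8: [0↦0, 1↦3, 2↦10, 3↦0, 4↦7, 5↦10, 6↦10, 7↦8, 8↦5, 9↦2, 10↦0]  zeros at y ∈ {0, 3, 10}
  x = 9: [0↦7, 1↦1, 2↦6, 3↦1, 4↦9, 5↦9, 6↦2, 7↦0, 8↦4, 9↦4, 10↦1]  zeros at y ∈ {7}
  x = 10: [0↦9, 1↦3, 2↦4, 3↦2, 4↦9, 5↦4, 6↦10, 7↦6, 8↦4, 9↦5, 10↦10]  zeros at y ∈ ∅
Collecting zeros: affine points = {(0, 8), (0, 9), (0, 10), (1, 0), (4, 0), (4, 10), (6, 2), (8, 0), (8, 3), (8, 10), (9, 7)}.
Total count |C(F_11)_aff| = 11.


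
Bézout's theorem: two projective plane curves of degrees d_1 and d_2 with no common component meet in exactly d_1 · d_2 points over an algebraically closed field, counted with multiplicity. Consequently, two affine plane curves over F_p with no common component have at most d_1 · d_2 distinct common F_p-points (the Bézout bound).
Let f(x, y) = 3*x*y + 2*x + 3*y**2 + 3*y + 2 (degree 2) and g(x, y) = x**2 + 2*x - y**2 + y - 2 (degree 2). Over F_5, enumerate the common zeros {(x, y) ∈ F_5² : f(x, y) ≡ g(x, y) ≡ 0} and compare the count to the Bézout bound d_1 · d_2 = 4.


Common zeros: {(2, 3)}; count = 1; Bézout bound = 4.

deg(f) = 2, deg(g) = 2, so Bézout bound = 4.
Scan x ∈ F_5. For each x, list the y ∈ F_5 with f(x, y) ≡ 0 and those with g(x, y) ≡ 0 (mod 5); the common zeros in that column are the intersection.
  x = 0: f ≡ 0 at y ∈ {2}; g ≡ 0 at y ∈ ∅; common: ∅.
  x = 1: f ≡ 0 at y ∈ ∅; g ≡ 0 at y ∈ {3}; common: ∅.
  x = 2: f ≡ 0 at y ∈ {3, 4}; g ≡ 0 at y ∈ {3}; common: {3}.
  x = 3: f ≡ 0 at y ∈ ∅; g ≡ 0 at y ∈ ∅; common: ∅.
  x = 4: f ≡ 0 at y ∈ {0}; g ≡ 0 at y ∈ {2, 4}; common: ∅.
Collecting: common zeros = {(2, 3)}, so the count is 1.
Comparison with the Bézout bound: 1 ≤ 4 = deg(f)·deg(g), as expected for curves with no common component (the affine F_5-count falls short of the bound because intersections may lie at infinity, over extension fields, or carry multiplicity).


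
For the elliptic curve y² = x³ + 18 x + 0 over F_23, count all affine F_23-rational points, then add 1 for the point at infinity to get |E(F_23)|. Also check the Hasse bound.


Affine points = {(0, 0), (3, 9), (3, 14), (5, 10), (5, 13), (6, 5), (6, 18), (7, 3), (7, 20), (8, 9), (8, 14), (12, 9), (12, 14), (13, 4), (13, 19), (14, 11), (14, 12), (19, 5), (19, 18), (21, 5), (21, 18), (22, 2), (22, 21)}; affine count = 23; |E(F_23)| = 24.

Discriminant check: Δ ∝ 4a³ + 27b² = 4·18³ + 27·0² = 4·5832 + 27·0 ≡ 6 (mod 23). Nonzero ⇒ E is nonsingular.
For each x ∈ F_23, compute rhs = x³ + 18·x + 0 mod 23, then count y ∈ F_23 with y² ≡ rhs.
  x = 0: rhs = 0, matching y values: 0 (1 points).
  x = 1: rhs = 19, matching y values: none (0 points).
  x = 2: rhs = 21, matching y values: none (0 points).
  x = 3: rhs = 12, matching y values: 9, 14 (2 points).
  x = 4: rhs = 21, matching y values: none (0 points).
  x = 5: rhs = 8, matching y values: 10, 13 (2 points).
  x = 6: rhs = 2, matching y values: 5, 18 (2 points).
  x = 7: rhs = 9, matching y values: 3, 20 (2 points).
  x = 8: rhs = 12, matching y values: 9, 14 (2 points).
  x = 9: rhs = 17, matching y values: none (0 points).
  x = 10: rhs = 7, matching y values: none (0 points).
  x = 11: rhs = 11, matching y values: none (0 points).
  x = 12: rhs = 12, matching y values: 9, 14 (2 points).
  x = 13: rhs = 16, matching y values: 4, 19 (2 points).
  x = 14: rhs = 6, matching y values: 11, 12 (2 points).
  x = 15: rhs = 11, matching y values: none (0 points).
  x = 16: rhs = 14, matching y values: none (0 points).
  x = 17: rhs = 21, matching y values: none (0 points).
  x = 18: rhs = 15, matching y values: none (0 points).
  x = 19: rhs = 2, matching y values: 5, 18 (2 points).
  x = 20: rhs = 11, matching y values: none (0 points).
  x = 21: rhs = 2, matching y values: 5, 18 (2 points).
  x = 22: rhs = 4, matching y values: 2, 21 (2 points).
Total affine count: 23.
Full point count |E(F_23)| = 23 + 1 = 24.
Hasse bound: |24 − (23+1)| = |0| = 0 ≤ 2√23 ≈ 9.5917 ✓.


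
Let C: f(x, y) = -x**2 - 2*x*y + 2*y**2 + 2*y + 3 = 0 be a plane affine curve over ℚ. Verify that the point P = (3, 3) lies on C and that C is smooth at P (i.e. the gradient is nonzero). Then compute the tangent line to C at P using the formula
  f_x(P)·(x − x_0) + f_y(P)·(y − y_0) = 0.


Tangent line at P: -12*x + 8*y + 12 = 0.

Step 1: f(3, 3) = 0, so P lies on C.
Step 2: partial derivatives
  f_x(x, y) = -2*x - 2*y, f_y(x, y) = -2*x + 4*y + 2.
  f_x(P) = -12, f_y(P) = 8 (gradient nonzero, so P is smooth).
Step 3: tangent line at P: -12·(x − 3) + 8·(y − 3) = 0.
Expanding: -12*x + 8*y + 12 = 0.


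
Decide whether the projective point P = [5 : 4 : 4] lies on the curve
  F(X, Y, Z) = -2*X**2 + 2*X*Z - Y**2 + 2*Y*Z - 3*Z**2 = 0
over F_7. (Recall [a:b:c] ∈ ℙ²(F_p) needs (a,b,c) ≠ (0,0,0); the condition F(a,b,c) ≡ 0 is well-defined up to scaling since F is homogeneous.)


F(5,4,4) ≡ 0 (mod 7); P is on the curve.

Evaluate F(5, 4, 4) term-by-term (mod 7).
  -2*X**2 ↦ -2·25·1·1 = -50
  2*X*Z ↦ 2·5·1·4 = 40
  -Y**2 ↦ -1·1·16·1 = -16
  2*Y*Z ↦ 2·1·4·4 = 32
  -3*Z**2 ↦ -3·1·1·16 = -48
Sum: F(5, 4, 4) = (-50) + (40) + (-16) + (32) + (-48) = -42.
Reducing mod 7: -42 ≡ 0 (mod 7).
Since F(a, b, c) ≡ 0 (mod 7), P lies on the curve.


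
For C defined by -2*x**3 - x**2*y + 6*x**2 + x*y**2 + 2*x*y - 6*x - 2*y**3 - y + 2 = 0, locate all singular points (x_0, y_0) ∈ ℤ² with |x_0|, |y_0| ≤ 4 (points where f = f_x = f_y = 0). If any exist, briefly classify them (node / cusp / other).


Singular points: {(1, 0)}; classification: cusp.

Compute partial derivatives:
  f_x = -6*x**2 - 2*x*y + 12*x + y**2 + 2*y - 6.
  f_y = -x**2 + 2*x*y + 2*x - 6*y**2 - 1.
Scan x_0 ∈ {−4, ..., 4}. For each x_0, f_y(x_0, y) is a polynomial in y; find its integer roots y ∈ {−4, ..., 4}, then test f_x and f at those candidates.
  x = -4: f_y(-4, y) = -6*y**2 - 8*y - 25; no integer root y with |y| ≤ 4.
  x = -3: f_y(-3, y) = -6*y**2 - 6*y - 16; no integer root y with |y| ≤ 4.
  x = -2: f_y(-2, y) = -6*y**2 - 4*y - 9; no integer root y with |y| ≤ 4.
  x = -1: f_y(-1, y) = -6*y**2 - 2*y - 4; no integer root y with |y| ≤ 4.
  x = 0: f_y(0, y) = -6*y**2 - 1; no integer root y with |y| ≤ 4.
  x = 1: f_y(1, y) = -6*y**2 + 2*y; vanishes at y ∈ {0}. (1, 0): f_x = 0, f = 0 — SINGULAR.
  x = 2: f_y(2, y) = -6*y**2 + 4*y - 1; no integer root y with |y| ≤ 4.
  x = 3: f_y(3, y) = -6*y**2 + 6*y - 4; no integer root y with |y| ≤ 4.
  x = 4: f_y(4, y) = -6*y**2 + 8*y - 9; no integer root y with |y| ≤ 4.
Only singular point on the grid: (1, 0).
Classify: substitute x = 1 + u, y = 0 + v and expand: f = -2*u**3 - u**2*v + u*v**2 - 2*v**3 + v**2.
No constant or linear terms (consistent with a singular point). Quadratic part: v**2. Cubic part: -2*u**3 - u**2*v + u*v**2 - 2*v**3.
The quadratic part v**2 is a perfect square, so there is a single (double) tangent line v = 0, i.e. y = 0. Restricting the cubic part to that line (v = 0) leaves -2*u**3 ≠ 0, so f is not divisible by v and the branch is v² ≈ 2*u**3 to lowest order — this is a cusp.
Classification: cusp.


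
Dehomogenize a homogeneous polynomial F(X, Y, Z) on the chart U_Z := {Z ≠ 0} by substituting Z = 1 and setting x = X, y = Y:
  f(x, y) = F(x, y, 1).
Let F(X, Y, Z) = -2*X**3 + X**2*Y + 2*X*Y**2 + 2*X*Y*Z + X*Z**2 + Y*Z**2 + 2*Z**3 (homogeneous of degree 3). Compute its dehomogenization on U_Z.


f(x, y) = -2*x**3 + x**2*y + 2*x*y**2 + 2*x*y + x + y + 2

On U_Z we set Z = 1. Each monomial c·X^i·Y^j·Z^k in F becomes c·x^i·y^j·1^k = c·x^i·y^j.
Substituting Z = 1: F(X, Y, 1) = -2*x**3 + x**2*y + 2*x*y**2 + 2*x*y + x + y + 2.
Note: deg(f) ≤ deg(F) = 3; strict inequality happens when F is divisible by Z (lost terms).


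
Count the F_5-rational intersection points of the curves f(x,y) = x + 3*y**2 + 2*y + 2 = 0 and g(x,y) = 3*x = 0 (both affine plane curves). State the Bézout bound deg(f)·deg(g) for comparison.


Common zeros: {(0, 3)}; count = 1; Bézout bound = 2.

deg(f) = 2, deg(g) = 1, so Bézout bound = 2.
Scan x ∈ F_5. For each x, list the y ∈ F_5 with f(x, y) ≡ 0 and those with g(x, y) ≡ 0 (mod 5); the common zeros in that column are the intersection.
  x = 0: f ≡ 0 at y ∈ {3}; g ≡ 0 at y ∈ {0, 1, 2, 3, 4}; common: {3}.
  x = 1: f ≡ 0 at y ∈ ∅; g ≡ 0 at y ∈ ∅; common: ∅.
  x = 2: f ≡ 0 at y ∈ {2, 4}; g ≡ 0 at y ∈ ∅; common: ∅.
  x = 3: f ≡ 0 at y ∈ {0, 1}; g ≡ 0 at y ∈ ∅; common: ∅.
  x = 4: f ≡ 0 at y ∈ ∅; g ≡ 0 at y ∈ ∅; common: ∅.
Collecting: common zeros = {(0, 3)}, so the count is 1.
Comparison with the Bézout bound: 1 ≤ 2 = deg(f)·deg(g), as expected for curves with no common component (the affine F_5-count falls short of the bound because intersections may lie at infinity, over extension fields, or carry multiplicity).


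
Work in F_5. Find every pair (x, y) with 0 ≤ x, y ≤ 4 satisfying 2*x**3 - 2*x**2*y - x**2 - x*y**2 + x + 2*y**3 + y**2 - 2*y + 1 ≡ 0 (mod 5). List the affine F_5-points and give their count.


Affine F_5-points: {(1, 3), (1, 4), (2, 0), (2, 3), (3, 3), (3, 4)}; count = 6.

For each of the 25 pairs (x, y) ∈ F_5², evaluate f(x, y) mod 5. Record the zeros.
  x = 0: [0↦1, 1↦2, 2↦2, 3↦3, 4↦2]  zeros at y ∈ ∅
  x = 1: [0↦3, 1↦1, 2↦1, 3↦0, 4↦0]  zeros at y ∈ {3, 4}
  x = 2: [0↦0, 1↦1, 2↦2, 3↦0, 4↦2]  zeros at y ∈ {0, 3}
  x = 3: [0↦4, 1↦4, 2↦2, 3↦0, 4↦0]  zeros at y ∈ {3, 4}
  x = 4: [0↦2, 1↦2, 2↦3, 3↦2, 4↦1]  zeros at y ∈ ∅
Collecting zeros: affine points = {(1, 3), (1, 4), (2, 0), (2, 3), (3, 3), (3, 4)}.
Total count |C(F_5)_aff| = 6.


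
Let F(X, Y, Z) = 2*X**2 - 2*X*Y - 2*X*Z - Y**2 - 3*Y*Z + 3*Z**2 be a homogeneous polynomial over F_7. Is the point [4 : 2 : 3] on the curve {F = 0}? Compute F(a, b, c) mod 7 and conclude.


F(4,2,3) ≡ 4 (mod 7); P is NOT on the curve.

Evaluate F(4, 2, 3) term-by-term (mod 7).
  2*X**2 ↦ 2·16·1·1 = 32
  -2*X*Y ↦ -2·4·2·1 = -16
  -2*X*Z ↦ -2·4·1·3 = -24
  -Y**2 ↦ -1·1·4·1 = -4
  -3*Y*Z ↦ -3·1·2·3 = -18
  3*Z**2 ↦ 3·1·1·9 = 27
Sum: F(4, 2, 3) = (32) + (-16) + (-24) + (-4) + (-18) + (27) = -3.
Reducing mod 7: -3 ≡ 4 (mod 7).
Since F(a, b, c) ≡ 4 ≠ 0 (mod 7), P does NOT lie on the curve.


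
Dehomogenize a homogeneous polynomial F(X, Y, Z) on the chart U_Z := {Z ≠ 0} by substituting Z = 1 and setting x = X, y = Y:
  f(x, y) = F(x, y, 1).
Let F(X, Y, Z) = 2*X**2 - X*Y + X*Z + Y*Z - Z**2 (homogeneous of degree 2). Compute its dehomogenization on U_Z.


f(x, y) = 2*x**2 - x*y + x + y - 1

On U_Z we set Z = 1. Each monomial c·X^i·Y^j·Z^k in F becomes c·x^i·y^j·1^k = c·x^i·y^j.
Substituting Z = 1: F(X, Y, 1) = 2*x**2 - x*y + x + y - 1.
Note: deg(f) ≤ deg(F) = 2; strict inequality happens when F is divisible by Z (lost terms).


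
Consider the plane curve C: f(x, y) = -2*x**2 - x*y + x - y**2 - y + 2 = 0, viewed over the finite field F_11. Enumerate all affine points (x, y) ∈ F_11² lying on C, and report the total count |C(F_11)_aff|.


Affine F_11-points: {(0, 1), (0, 9), (2, 3), (2, 5), (4, 7), (4, 10), (7, 5), (7, 9), (8, 3), (8, 10)}; count = 10.

For each of the 121 pairs (x, y) ∈ F_11², evaluate f(x, y) mod 11. Record the zeros.
  x = 0: [0↦2, 1↦0, 2↦7, 3↦1, 4↦4, 5↦5, 6↦4, 7↦1, 8↦7, 9↦0, 10↦2]  zeros at y ∈ {1, 9}
  x = 1: [0↦1, 1↦9, 2↦4, 3↦8, 4↦10, 5↦10, 6↦8, 7↦4, 8↦9, 9↦1, 10↦2]  zeros at y ∈ ∅
  x = 2: [0↦7, 1↦3, 2↦8, 3↦0, 4↦1, 5↦0, 6↦8, 7↦3, 8↦7, 9↦9, 10↦9]  zeros at y ∈ {3, 5}
  x = 3: [0↦9, 1↦4, 2↦8, 3↦10, 4↦10, 5↦8, 6↦4, 7↦9, 8↦1, 9↦2, 10↦1]  zeros at y ∈ ∅
  x = 4: [0↦7, 1↦1, 2↦4, 3↦5, 4↦4, 5↦1, 6↦7, 7↦0, 8↦2, 9↦2, 10↦0]  zeros at y ∈ {7, 10}
  x = 5: [0↦1, 1↦5, 2↦7, 3↦7, 4↦5, 5↦1, 6↦6, 7↦9, 8↦10, 9↦9, 10↦6]  zeros at y ∈ ∅
  x = 6: [0↦2, 1↦5, 2↦6, 3↦5, 4↦2, 5↦8, 6↦1, 7↦3, 8↦3, 9↦1, 10↦8]  zeros at y ∈ ∅
  x = 7: [0↦10, 1↦1, 2↦1, 3↦10, 4↦6, 5↦0, 6↦3, 7↦4, 8↦3, 9↦0, 10↦6]  zeros at y ∈ {5, 9}
  x = 8: [0↦3, 1↦4, 2↦3, 3↦0, 4↦6, 5↦10, 6↦1, 7↦1, 8↦10, 9↦6, 10↦0]  zeros at y ∈ {3, 10}
  x = 9: [0↦3, 1↦3, 2↦1, 3↦8, 4↦2, 5↦5, 6↦6, 7↦5, 8↦2, 9↦8, 10↦1]  zeros at y ∈ ∅
  x = 10: [0↦10, 1↦9, 2↦6, 3↦1, 4↦5, 5↦7, 6↦7, 7↦5, 8↦1, 9↦6, 10↦9]  zeros at y ∈ ∅
Collecting zeros: affine points = {(0, 1), (0, 9), (2, 3), (2, 5), (4, 7), (4, 10), (7, 5), (7, 9), (8, 3), (8, 10)}.
Total count |C(F_11)_aff| = 10.


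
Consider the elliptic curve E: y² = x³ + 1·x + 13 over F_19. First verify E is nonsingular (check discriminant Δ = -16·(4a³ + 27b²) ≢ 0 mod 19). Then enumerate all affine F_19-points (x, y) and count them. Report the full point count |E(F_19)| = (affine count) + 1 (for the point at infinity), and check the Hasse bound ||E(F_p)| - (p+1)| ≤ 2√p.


Affine points = {(2, 2), (2, 17), (3, 9), (3, 10), (4, 9), (4, 10), (6, 8), (6, 11), (8, 1), (8, 18), (10, 4), (10, 15), (11, 5), (11, 14), (12, 9), (12, 10), (13, 0), (14, 4), (14, 15), (18, 7), (18, 12)}; affine count = 21; |E(F_19)| = 22.

Discriminant check: Δ ∝ 4a³ + 27b² = 4·1³ + 27·13² = 4·1 + 27·169 ≡ 7 (mod 19). Nonzero ⇒ E is nonsingular.
For each x ∈ F_19, compute rhs = x³ + 1·x + 13 mod 19, then count y ∈ F_19 with y² ≡ rhs.
  x = 0: rhs = 13, matching y values: none (0 points).
  x = 1: rhs = 15, matching y values: none (0 points).
  x = 2: rhs = 4, matching y values: 2, 17 (2 points).
  x = 3: rhs = 5, matching y values: 9, 10 (2 points).
  x = 4: rhs = 5, matching y values: 9, 10 (2 points).
  x = 5: rhs = 10, matching y values: none (0 points).
  x = 6: rhs = 7, matching y values: 8, 11 (2 points).
  x = 7: rhs = 2, matching y values: none (0 points).
  x = 8: rhs = 1, matching y values: 1, 18 (2 points).
  x = 9: rhs = 10, matching y values: none (0 points).
  x = 10: rhs = 16, matching y values: 4, 15 (2 points).
  x = 11: rhs = 6, matching y values: 5, 14 (2 points).
  x = 12: rhs = 5, matching y values: 9, 10 (2 points).
  x = 13: rhs = 0, matching y values: 0 (1 points).
  x = 14: rhs = 16, matching y values: 4, 15 (2 points).
  x = 15: rhs = 2, matching y values: none (0 points).
  x = 16: rhs = 2, matching y values: none (0 points).
  x = 17: rhs = 3, matching y values: none (0 points).
  x = 18: rhs = 11, matching y values: 7, 12 (2 points).
Total affine count: 21.
Full point count |E(F_19)| = 21 + 1 = 22.
Hasse bound: |22 − (19+1)| = |2| = 2 ≤ 2√19 ≈ 8.7178 ✓.


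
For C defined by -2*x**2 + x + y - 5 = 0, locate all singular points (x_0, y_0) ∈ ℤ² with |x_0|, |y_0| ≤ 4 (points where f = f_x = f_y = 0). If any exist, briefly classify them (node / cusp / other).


No singular points in the scanned grid; C is smooth there.

Compute partial derivatives:
  f_x = 1 - 4*x.
  f_y = 1.
f_y = 1 is a nonzero constant, so f_y never vanishes: no point (x, y) can satisfy f = f_x = f_y = 0. In particular no (x, y) ∈ {−4, ..., 4}² is singular; the curve is smooth.


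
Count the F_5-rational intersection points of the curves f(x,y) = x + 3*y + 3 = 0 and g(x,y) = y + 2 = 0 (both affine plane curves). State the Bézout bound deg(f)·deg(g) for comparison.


Common zeros: {(3, 3)}; count = 1; Bézout bound = 1.

deg(f) = 1, deg(g) = 1, so Bézout bound = 1.
Scan x ∈ F_5. For each x, list the y ∈ F_5 with f(x, y) ≡ 0 and those with g(x, y) ≡ 0 (mod 5); the common zeros in that column are the intersection.
  x = 0: f ≡ 0 at y ∈ {4}; g ≡ 0 at y ∈ {3}; common: ∅.
  x = 1: f ≡ 0 at y ∈ {2}; g ≡ 0 at y ∈ {3}; common: ∅.
  x = 2: f ≡ 0 at y ∈ {0}; g ≡ 0 at y ∈ {3}; common: ∅.
  x = 3: f ≡ 0 at y ∈ {3}; g ≡ 0 at y ∈ {3}; common: {3}.
  x = 4: f ≡ 0 at y ∈ {1}; g ≡ 0 at y ∈ {3}; common: ∅.
Collecting: common zeros = {(3, 3)}, so the count is 1.
Comparison with the Bézout bound: 1 ≤ 1 = deg(f)·deg(g), as expected for curves with no common component (the bound is attained).


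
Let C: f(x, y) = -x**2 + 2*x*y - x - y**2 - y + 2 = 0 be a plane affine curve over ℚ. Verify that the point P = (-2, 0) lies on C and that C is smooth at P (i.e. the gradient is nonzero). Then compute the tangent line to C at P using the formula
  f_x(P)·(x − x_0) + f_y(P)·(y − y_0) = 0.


Tangent line at P: 3*x - 5*y + 6 = 0.

Step 1: f(-2, 0) = 0, so P lies on C.
Step 2: partial derivatives
  f_x(x, y) = -2*x + 2*y - 1, f_y(x, y) = 2*x - 2*y - 1.
  f_x(P) = 3, f_y(P) = -5 (gradient nonzero, so P is smooth).
Step 3: tangent line at P: 3·(x − -2) + -5·(y − 0) = 0.
Expanding: 3*x - 5*y + 6 = 0.


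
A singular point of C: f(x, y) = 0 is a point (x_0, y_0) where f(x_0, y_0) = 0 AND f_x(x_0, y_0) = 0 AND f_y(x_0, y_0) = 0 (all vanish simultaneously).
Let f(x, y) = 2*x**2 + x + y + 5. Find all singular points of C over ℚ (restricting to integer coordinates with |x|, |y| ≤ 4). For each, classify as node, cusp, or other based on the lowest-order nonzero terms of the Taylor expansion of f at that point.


No singular points in the scanned grid; C is smooth there.

Compute partial derivatives:
  f_x = 4*x + 1.
  f_y = 1.
f_y = 1 is a nonzero constant, so f_y never vanishes: no point (x, y) can satisfy f = f_x = f_y = 0. In particular no (x, y) ∈ {−4, ..., 4}² is singular; the curve is smooth.


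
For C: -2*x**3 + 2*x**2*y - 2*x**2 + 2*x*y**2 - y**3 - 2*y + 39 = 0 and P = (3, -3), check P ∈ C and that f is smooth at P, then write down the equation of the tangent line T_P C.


Tangent line at P: -84*x - 47*y + 111 = 0.

Step 1: f(3, -3) = 0, so P lies on C.
Step 2: partial derivatives
  f_x(x, y) = -6*x**2 + 4*x*y - 4*x + 2*y**2, f_y(x, y) = 2*x**2 + 4*x*y - 3*y**2 - 2.
  f_x(P) = -84, f_y(P) = -47 (gradient nonzero, so P is smooth).
Step 3: tangent line at P: -84·(x − 3) + -47·(y − -3) = 0.
Expanding: -84*x - 47*y + 111 = 0.


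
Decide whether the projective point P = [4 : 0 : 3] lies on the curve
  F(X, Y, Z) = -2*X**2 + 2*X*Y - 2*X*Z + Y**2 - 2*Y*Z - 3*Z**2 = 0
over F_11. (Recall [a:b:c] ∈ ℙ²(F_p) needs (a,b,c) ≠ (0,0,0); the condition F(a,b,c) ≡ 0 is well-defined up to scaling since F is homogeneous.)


F(4,0,3) ≡ 5 (mod 11); P is NOT on the curve.

Evaluate F(4, 0, 3) term-by-term (mod 11).
  -2*X**2 ↦ -2·16·1·1 = -32
  2*X*Y ↦ 2·4·0·1 = 0
  -2*X*Z ↦ -2·4·1·3 = -24
  Y**2 ↦ 1·1·0·1 = 0
  -2*Y*Z ↦ -2·1·0·3 = 0
  -3*Z**2 ↦ -3·1·1·9 = -27
Sum: F(4, 0, 3) = (-32) + (0) + (-24) + (0) + (0) + (-27) = -83.
Reducing mod 11: -83 ≡ 5 (mod 11).
Since F(a, b, c) ≡ 5 ≠ 0 (mod 11), P does NOT lie on the curve.


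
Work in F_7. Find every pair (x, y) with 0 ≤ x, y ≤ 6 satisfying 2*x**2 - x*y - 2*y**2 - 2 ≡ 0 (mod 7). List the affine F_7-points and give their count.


Affine F_7-points: {(1, 0), (1, 3), (3, 4), (3, 5), (4, 2), (4, 3), (6, 0), (6, 4)}; count = 8.

For each of the 49 pairs (x, y) ∈ F_7², evaluate f(x, y) mod 7. Record the zeros.
  x = 0: [0↦5, 1↦3, 2↦4, 3↦1, 4↦1, 5↦4, 6↦3]  zeros at y ∈ ∅
  x = 1: [0↦0, 1↦4, 2↦4, 3↦0, 4↦6, 5↦1, 6↦6]  zeros at y ∈ {0, 3}
  x = 2: [0↦6, 1↦2, 2↦1, 3↦3, 4↦1, 5↦2, 6↦6]  zeros at y ∈ ∅
  x = 3: [0↦2, 1↦4, 2↦2, 3↦3, 4↦0, 5↦0, 6↦3]  zeros at y ∈ {4, 5}
  x = 4: [0↦2, 1↦3, 2↦0, 3↦0, 4↦3, 5↦2, 6↦4]  zeros at y ∈ {2, 3}
  x = 5: [0↦6, 1↦6, 2↦2, 3↦1, 4↦3, 5↦1, 6↦2]  zeros at y ∈ ∅
  x = 6: [0↦0, 1↦6, 2↦1, 3↦6, 4↦0, 5↦4, 6↦4]  zeros at y ∈ {0, 4}
Collecting zeros: affine points = {(1, 0), (1, 3), (3, 4), (3, 5), (4, 2), (4, 3), (6, 0), (6, 4)}.
Total count |C(F_7)_aff| = 8.


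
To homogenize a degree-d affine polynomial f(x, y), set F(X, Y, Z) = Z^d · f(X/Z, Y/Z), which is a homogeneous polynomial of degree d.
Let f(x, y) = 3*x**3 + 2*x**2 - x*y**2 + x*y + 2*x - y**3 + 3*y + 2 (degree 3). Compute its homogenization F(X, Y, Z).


F(X, Y, Z) = 3*X**3 + 2*X**2*Z - X*Y**2 + X*Y*Z + 2*X*Z**2 - Y**3 + 3*Y*Z**2 + 2*Z**3

deg(f) = 3.
Substitute x = X/Z, y = Y/Z into f, then multiply by Z^3.
  monomial 3·x^3·y^0 ↦ 3·X^3·Y^0·Z^0.
  monomial 2·x^2·y^0 ↦ 2·X^2·Y^0·Z^1.
  monomial -1·x^1·y^2 ↦ -1·X^1·Y^2·Z^0.
  monomial 1·x^1·y^1 ↦ 1·X^1·Y^1·Z^1.
  monomial 2·x^1·y^0 ↦ 2·X^1·Y^0·Z^2.
  monomial -1·x^0·y^3 ↦ -1·X^0·Y^3·Z^0.
  monomial 3·x^0·y^1 ↦ 3·X^0·Y^1·Z^2.
  monomial 2·x^0·y^0 ↦ 2·X^0·Y^0·Z^3.
Collecting: F(X, Y, Z) = 3*X**3 + 2*X**2*Z - X*Y**2 + X*Y*Z + 2*X*Z**2 - Y**3 + 3*Y*Z**2 + 2*Z**3.


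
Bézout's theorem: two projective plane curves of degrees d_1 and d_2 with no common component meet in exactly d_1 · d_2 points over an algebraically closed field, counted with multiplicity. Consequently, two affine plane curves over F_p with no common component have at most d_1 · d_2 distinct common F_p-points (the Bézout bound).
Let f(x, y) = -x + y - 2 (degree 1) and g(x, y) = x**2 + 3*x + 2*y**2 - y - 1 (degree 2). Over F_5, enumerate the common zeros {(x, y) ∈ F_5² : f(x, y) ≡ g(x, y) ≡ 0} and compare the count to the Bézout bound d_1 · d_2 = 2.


Common zeros: {(0, 2)}; count = 1; Bézout bound = 2.

deg(f) = 1, deg(g) = 2, so Bézout bound = 2.
Scan x ∈ F_5. For each x, list the y ∈ F_5 with f(x, y) ≡ 0 and those with g(x, y) ≡ 0 (mod 5); the common zeros in that column are the intersection.
  x = 0: f ≡ 0 at y ∈ {2}; g ≡ 0 at y ∈ {1, 2}; common: {2}.
  x = 1: f ≡ 0 at y ∈ {3}; g ≡ 0 at y ∈ ∅; common: ∅.
  x = 2: f ≡ 0 at y ∈ {4}; g ≡ 0 at y ∈ {1, 2}; common: ∅.
  x = 3: f ≡ 0 at y ∈ {0}; g ≡ 0 at y ∈ {4}; common: ∅.
  x = 4: f ≡ 0 at y ∈ {1}; g ≡ 0 at y ∈ {4}; common: ∅.
Collecting: common zeros = {(0, 2)}, so the count is 1.
Comparison with the Bézout bound: 1 ≤ 2 = deg(f)·deg(g), as expected for curves with no common component (the affine F_5-count falls short of the bound because intersections may lie at infinity, over extension fields, or carry multiplicity).


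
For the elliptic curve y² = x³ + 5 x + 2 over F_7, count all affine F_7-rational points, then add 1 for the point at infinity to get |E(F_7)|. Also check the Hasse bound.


Affine points = {(0, 3), (0, 4), (1, 1), (1, 6), (3, 3), (3, 4), (4, 3), (4, 4)}; affine count = 8; |E(F_7)| = 9.

Discriminant check: Δ ∝ 4a³ + 27b² = 4·5³ + 27·2² = 4·125 + 27·4 ≡ 6 (mod 7). Nonzero ⇒ E is nonsingular.
For each x ∈ F_7, compute rhs = x³ + 5·x + 2 mod 7, then count y ∈ F_7 with y² ≡ rhs.
  x = 0: rhs = 2, matching y values: 3, 4 (2 points).
  x = 1: rhs = 1, matching y values: 1, 6 (2 points).
  x = 2: rhs = 6, matching y values: none (0 points).
  x = 3: rhs = 2, matching y values: 3, 4 (2 points).
  x = 4: rhs = 2, matching y values: 3, 4 (2 points).
  x = 5: rhs = 5, matching y values: none (0 points).
  x = 6: rhs = 3, matching y values: none (0 points).
Total affine count: 8.
Full point count |E(F_7)| = 8 + 1 = 9.
Hasse bound: |9 − (7+1)| = |1| = 1 ≤ 2√7 ≈ 5.2915 ✓.


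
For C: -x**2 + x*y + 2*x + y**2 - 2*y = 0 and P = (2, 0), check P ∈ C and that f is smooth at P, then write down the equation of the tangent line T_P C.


Tangent line at P: 4 - 2*x = 0.

Step 1: f(2, 0) = 0, so P lies on C.
Step 2: partial derivatives
  f_x(x, y) = -2*x + y + 2, f_y(x, y) = x + 2*y - 2.
  f_x(P) = -2, f_y(P) = 0 (gradient nonzero, so P is smooth).
Step 3: tangent line at P: -2·(x − 2) + 0·(y − 0) = 0.
Expanding: 4 - 2*x = 0.


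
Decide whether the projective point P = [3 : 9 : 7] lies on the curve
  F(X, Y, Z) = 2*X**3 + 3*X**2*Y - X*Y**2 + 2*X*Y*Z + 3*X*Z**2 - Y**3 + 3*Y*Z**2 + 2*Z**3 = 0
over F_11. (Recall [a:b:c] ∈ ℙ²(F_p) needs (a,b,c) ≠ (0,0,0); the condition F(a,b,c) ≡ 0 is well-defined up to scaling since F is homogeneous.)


F(3,9,7) ≡ 8 (mod 11); P is NOT on the curve.

Evaluate F(3, 9, 7) term-by-term (mod 11).
  2*X**3 ↦ 2·27·1·1 = 54
  3*X**2*Y ↦ 3·9·9·1 = 243
  -X*Y**2 ↦ -1·3·81·1 = -243
  2*X*Y*Z ↦ 2·3·9·7 = 378
  3*X*Z**2 ↦ 3·3·1·49 = 441
  -Y**3 ↦ -1·1·729·1 = -729
  3*Y*Z**2 ↦ 3·1·9·49 = 1323
  2*Z**3 ↦ 2·1·1·343 = 686
Sum: F(3, 9, 7) = (54) + (243) + (-243) + (378) + (441) + (-729) + (1323) + (686) = 2153.
Reducing mod 11: 2153 ≡ 8 (mod 11).
Since F(a, b, c) ≡ 8 ≠ 0 (mod 11), P does NOT lie on the curve.


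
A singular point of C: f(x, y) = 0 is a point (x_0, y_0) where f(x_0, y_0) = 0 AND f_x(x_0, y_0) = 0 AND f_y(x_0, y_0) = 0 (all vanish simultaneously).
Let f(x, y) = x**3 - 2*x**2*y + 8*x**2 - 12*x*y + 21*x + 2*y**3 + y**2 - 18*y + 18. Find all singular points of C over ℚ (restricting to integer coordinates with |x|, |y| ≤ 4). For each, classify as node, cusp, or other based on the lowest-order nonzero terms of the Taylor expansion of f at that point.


Singular points: {(-3, 0)}; classification: node.

Compute partial derivatives:
  f_x = 3*x**2 - 4*x*y + 16*x - 12*y + 21.
  f_y = -2*x**2 - 12*x + 6*y**2 + 2*y - 18.
Scan x_0 ∈ {−4, ..., 4}. For each x_0, f_y(x_0, y) is a polynomial in y; find its integer roots y ∈ {−4, ..., 4}, then test f_x and f at those candidates.
  x = -4: f_y(-4, y) = 6*y**2 + 2*y - 2; no integer root y with |y| ≤ 4.
  x = -3: f_y(-3, y) = 6*y**2 + 2*y; vanishes at y ∈ {0}. (-3, 0): f_x = 0, f = 0 — SINGULAR.
  x = -2: f_y(-2, y) = 6*y**2 + 2*y - 2; no integer root y with |y| ≤ 4.
  x = -1: f_y(-1, y) = 6*y**2 + 2*y - 8; vanishes at y ∈ {1}. (-1, 1): f_x = 0 but f = -1 ≠ 0.
  x = 0: f_y(0, y) = 6*y**2 + 2*y - 18; no integer root y with |y| ≤ 4.
  x = 1: f_y(1, y) = 6*y**2 + 2*y - 32; no integer root y with |y| ≤ 4.
  x = 2: f_y(2, y) = 6*y**2 + 2*y - 50; no integer root y with |y| ≤ 4.
  x = 3: f_y(3, y) = 6*y**2 + 2*y - 72; no integer root y with |y| ≤ 4.
  x = 4: f_y(4, y) = 6*y**2 + 2*y - 98; no integer root y with |y| ≤ 4.
Only singular point on the grid: (-3, 0).
Classify: substitute x = -3 + u, y = 0 + v and expand: f = u**3 - 2*u**2*v - u**2 + 2*v**3 + v**2.
No constant or linear terms (consistent with a singular point). Quadratic part: -u**2 + v**2. Cubic part: u**3 - 2*u**2*v + 2*v**3.
The quadratic part v**2 - u**2 = (v − u)(v + u) splits into two distinct linear factors, so there are two distinct tangent lines y − 0 = ±(x − -3) — this is a node (ordinary double point).
Classification: node.


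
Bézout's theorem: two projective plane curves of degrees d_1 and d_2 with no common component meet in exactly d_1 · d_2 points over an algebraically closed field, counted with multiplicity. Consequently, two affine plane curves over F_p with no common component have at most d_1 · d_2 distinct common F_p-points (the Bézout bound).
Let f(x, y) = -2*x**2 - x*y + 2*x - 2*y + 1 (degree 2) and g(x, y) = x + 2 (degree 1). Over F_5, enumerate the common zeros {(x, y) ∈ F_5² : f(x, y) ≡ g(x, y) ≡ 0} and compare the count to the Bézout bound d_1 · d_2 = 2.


Common zeros: ∅; count = 0; Bézout bound = 2.

deg(f) = 2, deg(g) = 1, so Bézout bound = 2.
Scan x ∈ F_5. For each x, list the y ∈ F_5 with f(x, y) ≡ 0 and those with g(x, y) ≡ 0 (mod 5); the common zeros in that column are the intersection.
  x = 0: f ≡ 0 at y ∈ {3}; g ≡ 0 at y ∈ ∅; common: ∅.
  x = 1: f ≡ 0 at y ∈ {2}; g ≡ 0 at y ∈ ∅; common: ∅.
  x = 2: f ≡ 0 at y ∈ {3}; g ≡ 0 at y ∈ ∅; common: ∅.
  x = 3: f ≡ 0 at y ∈ ∅; g ≡ 0 at y ∈ {0, 1, 2, 3, 4}; common: ∅.
  x = 4: f ≡ 0 at y ∈ {2}; g ≡ 0 at y ∈ ∅; common: ∅.
Collecting: common zeros = ∅, so the count is 0.
Comparison with the Bézout bound: 0 ≤ 2 = deg(f)·deg(g), as expected for curves with no common component (the affine F_5-count falls short of the bound because intersections may lie at infinity, over extension fields, or carry multiplicity).


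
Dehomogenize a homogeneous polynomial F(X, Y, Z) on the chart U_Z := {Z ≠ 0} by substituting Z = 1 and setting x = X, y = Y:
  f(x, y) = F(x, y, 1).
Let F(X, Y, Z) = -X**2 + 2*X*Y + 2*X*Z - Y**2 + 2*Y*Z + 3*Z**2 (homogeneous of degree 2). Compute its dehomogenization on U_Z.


f(x, y) = -x**2 + 2*x*y + 2*x - y**2 + 2*y + 3

On U_Z we set Z = 1. Each monomial c·X^i·Y^j·Z^k in F becomes c·x^i·y^j·1^k = c·x^i·y^j.
Substituting Z = 1: F(X, Y, 1) = -x**2 + 2*x*y + 2*x - y**2 + 2*y + 3.
Note: deg(f) ≤ deg(F) = 2; strict inequality happens when F is divisible by Z (lost terms).


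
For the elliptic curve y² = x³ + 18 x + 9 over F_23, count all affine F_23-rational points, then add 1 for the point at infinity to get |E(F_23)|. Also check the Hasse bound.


Affine points = {(0, 3), (0, 20), (7, 8), (7, 15), (9, 7), (9, 16), (10, 4), (10, 19), (13, 5), (13, 18), (16, 0), (18, 1), (18, 22), (22, 6), (22, 17)}; affine count = 15; |E(F_23)| = 16.

Discriminant check: Δ ∝ 4a³ + 27b² = 4·18³ + 27·9² = 4·5832 + 27·81 ≡ 8 (mod 23). Nonzero ⇒ E is nonsingular.
For each x ∈ F_23, compute rhs = x³ + 18·x + 9 mod 23, then count y ∈ F_23 with y² ≡ rhs.
  x = 0: rhs = 9, matching y values: 3, 20 (2 points).
  x = 1: rhs = 5, matching y values: none (0 points).
  x = 2: rhs = 7, matching y values: none (0 points).
  x = 3: rhs = 21, matching y values: none (0 points).
  x = 4: rhs = 7, matching y values: none (0 points).
  x = 5: rhs = 17, matching y values: none (0 points).
  x = 6: rhs = 11, matching y values: none (0 points).
  x = 7: rhs = 18, matching y values: 8, 15 (2 points).
  x = 8: rhs = 21, matching y values: none (0 points).
  x = 9: rhs = 3, matching y values: 7, 16 (2 points).
  x = 10: rhs = 16, matching y values: 4, 19 (2 points).
  x = 11: rhs = 20, matching y values: none (0 points).
  x = 12: rhs = 21, matching y values: none (0 points).
  x = 13: rhs = 2, matching y values: 5, 18 (2 points).
  x = 14: rhs = 15, matching y values: none (0 points).
  x = 15: rhs = 20, matching y values: none (0 points).
  x = 16: rhs = 0, matching y values: 0 (1 points).
  x = 17: rhs = 7, matching y values: none (0 points).
  x = 18: rhs = 1, matching y values: 1, 22 (2 points).
  x = 19: rhs = 11, matching y values: none (0 points).
  x = 20: rhs = 20, matching y values: none (0 points).
  x = 21: rhs = 11, matching y values: none (0 points).
  x = 22: rhs = 13, matching y values: 6, 17 (2 points).
Total affine count: 15.
Full point count |E(F_23)| = 15 + 1 = 16.
Hasse bound: |16 − (23+1)| = |-8| = 8 ≤ 2√23 ≈ 9.5917 ✓.


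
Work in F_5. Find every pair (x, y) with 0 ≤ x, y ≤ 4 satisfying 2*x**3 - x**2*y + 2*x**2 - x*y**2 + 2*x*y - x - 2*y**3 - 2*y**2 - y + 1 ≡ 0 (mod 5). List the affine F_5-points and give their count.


Affine F_5-points: {(0, 2), (2, 3), (3, 0), (4, 1)}; count = 4.

For each of the 25 pairs (x, y) ∈ F_5², evaluate f(x, y) mod 5. Record the zeros.
  x = 0: [0↦1, 1↦1, 2↦0, 3↦1, 4↦2]  zeros at y ∈ {2}
  x = 1: [0↦4, 1↦4, 2↦1, 3↦3, 4↦3]  zeros at y ∈ ∅
  x = 2: [0↦3, 1↦1, 2↦4, 3↦0, 4↦2]  zeros at y ∈ {3}
  x = 3: [0↦0, 1↦4, 2↦1, 3↦4, 4↦1]  zeros at y ∈ {0}
  x = 4: [0↦2, 1↦0, 2↦4, 3↦2, 4↦2]  zeros at y ∈ {1}
Collecting zeros: affine points = {(0, 2), (2, 3), (3, 0), (4, 1)}.
Total count |C(F_5)_aff| = 4.


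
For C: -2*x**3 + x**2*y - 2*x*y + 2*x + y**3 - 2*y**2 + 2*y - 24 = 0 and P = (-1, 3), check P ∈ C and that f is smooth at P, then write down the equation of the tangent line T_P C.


Tangent line at P: -16*x + 20*y - 76 = 0.

Step 1: f(-1, 3) = 0, so P lies on C.
Step 2: partial derivatives
  f_x(x, y) = -6*x**2 + 2*x*y - 2*y + 2, f_y(x, y) = x**2 - 2*x + 3*y**2 - 4*y + 2.
  f_x(P) = -16, f_y(P) = 20 (gradient nonzero, so P is smooth).
Step 3: tangent line at P: -16·(x − -1) + 20·(y − 3) = 0.
Expanding: -16*x + 20*y - 76 = 0.


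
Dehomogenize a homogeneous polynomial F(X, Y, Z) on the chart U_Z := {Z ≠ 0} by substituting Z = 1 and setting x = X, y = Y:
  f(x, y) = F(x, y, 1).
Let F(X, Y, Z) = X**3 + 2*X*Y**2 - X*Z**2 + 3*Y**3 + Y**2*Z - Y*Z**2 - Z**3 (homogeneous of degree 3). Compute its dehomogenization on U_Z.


f(x, y) = x**3 + 2*x*y**2 - x + 3*y**3 + y**2 - y - 1

On U_Z we set Z = 1. Each monomial c·X^i·Y^j·Z^k in F becomes c·x^i·y^j·1^k = c·x^i·y^j.
Substituting Z = 1: F(X, Y, 1) = x**3 + 2*x*y**2 - x + 3*y**3 + y**2 - y - 1.
Note: deg(f) ≤ deg(F) = 3; strict inequality happens when F is divisible by Z (lost terms).


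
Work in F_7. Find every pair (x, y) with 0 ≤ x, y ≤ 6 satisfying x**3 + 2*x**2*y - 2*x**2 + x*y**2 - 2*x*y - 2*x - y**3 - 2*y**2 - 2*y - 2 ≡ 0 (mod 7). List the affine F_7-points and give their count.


Affine F_7-points: {(0, 1), (1, 2), (2, 6), (3, 4), (3, 5), (3, 6), (5, 0), (5, 5), (6, 6)}; count = 9.

For each of the 49 pairs (x, y) ∈ F_7², evaluate f(x, y) mod 7. Record the zeros.
  x = 0: [0↦5, 1↦0, 2↦6, 3↦3, 4↦6, 5↦2, 6↦6]  zeros at y ∈ {1}
  x = 1: [0↦2, 1↦5, 2↦0, 3↦2, 4↦5, 5↦3, 6↦4]  zeros at y ∈ {2}
  x = 2: [0↦1, 1↦2, 2↦4, 3↦1, 4↦1, 5↦5, 6↦0]  zeros at y ∈ {6}
  x = 3: [0↦1, 1↦4, 2↦3, 3↦6, 4↦0, 5↦0, 6↦0]  zeros at y ∈ {4, 5, 6}
  x = 4: [0↦1, 1↦3, 2↦3, 3↦2, 4↦1, 5↦1, 6↦3]  zeros at y ∈ ∅
  x = 5: [0↦0, 1↦5, 2↦3, 3↦2, 4↦3, 5↦0, 6↦1]  zeros at y ∈ {0, 5}
  x = 6: [0↦4, 1↦2, 2↦2, 3↦5, 4↦5, 5↦3, 6↦0]  zeros at y ∈ {6}
Collecting zeros: affine points = {(0, 1), (1, 2), (2, 6), (3, 4), (3, 5), (3, 6), (5, 0), (5, 5), (6, 6)}.
Total count |C(F_7)_aff| = 9.
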